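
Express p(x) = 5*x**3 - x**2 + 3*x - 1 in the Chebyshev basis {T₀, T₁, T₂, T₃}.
(-3/2)T₀ + (27/4)T₁ + (-1/2)T₂ + (5/4)T₃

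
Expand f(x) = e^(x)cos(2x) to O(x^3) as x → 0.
1 + x - 3*x**2/2 + O(x**3)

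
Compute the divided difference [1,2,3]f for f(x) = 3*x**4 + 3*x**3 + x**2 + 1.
94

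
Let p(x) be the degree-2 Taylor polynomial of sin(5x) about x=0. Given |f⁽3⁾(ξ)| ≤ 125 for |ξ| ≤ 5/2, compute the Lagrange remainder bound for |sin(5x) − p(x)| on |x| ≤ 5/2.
15625/48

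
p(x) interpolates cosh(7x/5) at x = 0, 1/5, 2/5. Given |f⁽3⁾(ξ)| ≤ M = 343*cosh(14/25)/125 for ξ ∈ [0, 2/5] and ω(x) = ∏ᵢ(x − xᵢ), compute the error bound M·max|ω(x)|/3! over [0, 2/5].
343*sqrt(3)*cosh(14/25)/421875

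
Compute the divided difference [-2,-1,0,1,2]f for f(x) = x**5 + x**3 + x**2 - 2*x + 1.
0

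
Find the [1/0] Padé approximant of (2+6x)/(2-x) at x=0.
7*x/2 + 1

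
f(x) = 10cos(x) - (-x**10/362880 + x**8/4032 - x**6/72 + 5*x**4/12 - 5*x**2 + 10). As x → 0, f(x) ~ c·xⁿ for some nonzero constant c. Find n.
12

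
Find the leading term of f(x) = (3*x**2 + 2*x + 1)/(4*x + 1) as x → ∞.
3*x/4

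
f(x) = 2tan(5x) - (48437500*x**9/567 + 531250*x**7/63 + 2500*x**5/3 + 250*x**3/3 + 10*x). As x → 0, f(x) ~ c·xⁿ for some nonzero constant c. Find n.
11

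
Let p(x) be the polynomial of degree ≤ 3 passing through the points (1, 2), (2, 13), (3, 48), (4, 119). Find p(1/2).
7/4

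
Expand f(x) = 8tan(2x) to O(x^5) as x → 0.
16*x + 64*x**3/3 + O(x**5)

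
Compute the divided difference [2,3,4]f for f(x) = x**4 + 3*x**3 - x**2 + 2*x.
81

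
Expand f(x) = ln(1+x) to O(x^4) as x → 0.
x - x**2/2 + x**3/3 + O(x**4)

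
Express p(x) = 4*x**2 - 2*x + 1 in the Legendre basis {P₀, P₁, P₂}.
(7/3)P₀ + (-2)P₁ + (8/3)P₂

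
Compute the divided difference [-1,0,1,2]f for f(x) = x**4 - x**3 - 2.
1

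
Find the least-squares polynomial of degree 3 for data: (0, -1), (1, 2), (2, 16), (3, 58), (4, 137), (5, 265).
-7/9 + (-136/189)x + (185/252)x² + (217/108)x³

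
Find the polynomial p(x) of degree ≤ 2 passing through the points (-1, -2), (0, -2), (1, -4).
-x**2 - x - 2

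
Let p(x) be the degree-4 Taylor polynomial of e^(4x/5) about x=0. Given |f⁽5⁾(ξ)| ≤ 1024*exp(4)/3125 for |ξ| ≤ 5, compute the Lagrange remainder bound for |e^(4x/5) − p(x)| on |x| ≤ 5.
128*exp(4)/15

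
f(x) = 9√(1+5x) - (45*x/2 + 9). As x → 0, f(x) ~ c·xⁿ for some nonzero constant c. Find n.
2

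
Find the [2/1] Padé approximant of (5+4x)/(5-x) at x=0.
(4*x/5 + 1)/(1 - x/5)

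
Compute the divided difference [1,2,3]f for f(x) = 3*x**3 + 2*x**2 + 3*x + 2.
20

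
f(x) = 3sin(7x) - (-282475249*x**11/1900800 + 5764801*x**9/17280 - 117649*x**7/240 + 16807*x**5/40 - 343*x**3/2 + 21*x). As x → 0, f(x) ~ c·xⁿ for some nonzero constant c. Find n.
13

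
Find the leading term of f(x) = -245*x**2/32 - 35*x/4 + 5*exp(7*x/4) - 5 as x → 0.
1715*x**3/384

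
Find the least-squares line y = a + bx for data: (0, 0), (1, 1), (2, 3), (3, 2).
a = 3/10, b = 4/5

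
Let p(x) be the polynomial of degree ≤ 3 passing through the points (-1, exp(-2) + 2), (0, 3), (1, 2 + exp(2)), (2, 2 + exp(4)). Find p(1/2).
(-1 + (-exp(4) + 41 + 9*exp(2))*exp(2))*exp(-2)/16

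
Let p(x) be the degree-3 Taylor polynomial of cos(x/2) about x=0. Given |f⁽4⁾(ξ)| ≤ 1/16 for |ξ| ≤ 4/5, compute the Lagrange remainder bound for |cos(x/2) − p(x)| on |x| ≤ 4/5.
2/1875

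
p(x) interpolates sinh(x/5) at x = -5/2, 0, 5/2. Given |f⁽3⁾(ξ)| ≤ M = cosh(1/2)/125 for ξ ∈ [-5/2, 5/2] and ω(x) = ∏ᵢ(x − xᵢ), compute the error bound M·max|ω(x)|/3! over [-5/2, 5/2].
sqrt(3)*cosh(1/2)/216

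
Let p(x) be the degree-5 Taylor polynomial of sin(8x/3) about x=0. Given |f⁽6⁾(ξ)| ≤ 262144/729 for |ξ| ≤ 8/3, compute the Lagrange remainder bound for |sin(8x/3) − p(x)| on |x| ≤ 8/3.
4294967296/23914845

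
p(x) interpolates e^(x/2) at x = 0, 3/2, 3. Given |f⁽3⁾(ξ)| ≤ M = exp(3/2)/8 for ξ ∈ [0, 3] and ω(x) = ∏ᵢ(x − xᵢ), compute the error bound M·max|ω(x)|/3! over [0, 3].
sqrt(3)*exp(3/2)/64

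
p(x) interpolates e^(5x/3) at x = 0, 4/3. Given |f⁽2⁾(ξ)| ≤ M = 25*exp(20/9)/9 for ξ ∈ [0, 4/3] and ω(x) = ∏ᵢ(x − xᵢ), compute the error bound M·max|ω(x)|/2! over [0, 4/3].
50*exp(20/9)/81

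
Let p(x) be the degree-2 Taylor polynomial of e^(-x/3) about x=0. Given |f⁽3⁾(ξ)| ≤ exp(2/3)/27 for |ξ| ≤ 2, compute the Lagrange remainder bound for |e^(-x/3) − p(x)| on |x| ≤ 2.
4*exp(2/3)/81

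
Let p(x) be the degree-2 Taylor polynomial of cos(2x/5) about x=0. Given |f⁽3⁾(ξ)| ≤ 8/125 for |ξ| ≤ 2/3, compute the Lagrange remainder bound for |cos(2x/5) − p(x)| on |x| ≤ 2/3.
32/10125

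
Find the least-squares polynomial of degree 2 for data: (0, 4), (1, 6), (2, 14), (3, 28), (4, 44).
128/35 + (17/35)x + (17/7)x²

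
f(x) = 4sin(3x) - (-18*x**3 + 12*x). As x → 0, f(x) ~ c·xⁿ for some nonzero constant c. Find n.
5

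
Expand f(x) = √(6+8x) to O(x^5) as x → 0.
sqrt(6) + 2*sqrt(6)*x/3 - 2*sqrt(6)*x**2/9 + 4*sqrt(6)*x**3/27 - 10*sqrt(6)*x**4/81 + O(x**5)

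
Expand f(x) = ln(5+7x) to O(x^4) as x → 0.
log(5) + 7*x/5 - 49*x**2/50 + 343*x**3/375 + O(x**4)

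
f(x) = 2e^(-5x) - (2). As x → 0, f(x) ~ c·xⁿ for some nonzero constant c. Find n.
1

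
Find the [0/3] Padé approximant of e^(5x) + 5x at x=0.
1/(-4625*x**3/6 + 175*x**2/2 - 10*x + 1)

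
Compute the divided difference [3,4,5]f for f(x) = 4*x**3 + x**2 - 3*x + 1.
49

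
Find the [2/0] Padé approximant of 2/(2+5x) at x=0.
25*x**2/4 - 5*x/2 + 1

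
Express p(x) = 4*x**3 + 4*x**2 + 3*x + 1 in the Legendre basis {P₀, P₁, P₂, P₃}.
(7/3)P₀ + (27/5)P₁ + (8/3)P₂ + (8/5)P₃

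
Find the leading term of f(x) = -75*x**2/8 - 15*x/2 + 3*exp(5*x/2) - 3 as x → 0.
125*x**3/16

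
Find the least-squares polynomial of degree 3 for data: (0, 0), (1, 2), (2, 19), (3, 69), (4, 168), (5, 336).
-1/21 + (38/63)x + (-59/42)x² + (53/18)x³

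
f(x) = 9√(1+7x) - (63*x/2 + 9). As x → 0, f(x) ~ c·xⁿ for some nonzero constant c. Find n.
2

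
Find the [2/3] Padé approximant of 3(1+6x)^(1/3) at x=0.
(42*x**2 + 24*x + 3)/(-4*x**3/3 + 6*x**2 + 6*x + 1)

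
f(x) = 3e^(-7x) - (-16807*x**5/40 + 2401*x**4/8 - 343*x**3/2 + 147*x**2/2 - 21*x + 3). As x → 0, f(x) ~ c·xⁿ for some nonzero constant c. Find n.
6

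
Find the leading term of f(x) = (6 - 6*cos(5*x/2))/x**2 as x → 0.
75/4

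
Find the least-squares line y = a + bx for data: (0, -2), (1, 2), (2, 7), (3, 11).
a = -21/10, b = 22/5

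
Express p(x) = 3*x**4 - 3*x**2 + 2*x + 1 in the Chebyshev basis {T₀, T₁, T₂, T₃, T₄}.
(5/8)T₀ + (2)T₁ + (3/8)T₄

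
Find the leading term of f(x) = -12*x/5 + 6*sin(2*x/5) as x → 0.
-8*x**3/125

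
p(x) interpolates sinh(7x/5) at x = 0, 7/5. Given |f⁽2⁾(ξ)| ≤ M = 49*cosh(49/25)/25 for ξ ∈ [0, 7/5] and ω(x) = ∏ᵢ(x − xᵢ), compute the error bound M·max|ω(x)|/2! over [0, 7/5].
2401*cosh(49/25)/5000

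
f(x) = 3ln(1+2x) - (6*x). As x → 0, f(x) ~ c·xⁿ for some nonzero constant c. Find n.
2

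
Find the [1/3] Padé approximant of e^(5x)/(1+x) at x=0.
(5*x/8 + 1)/(-175*x**3/48 + 5*x**2 - 27*x/8 + 1)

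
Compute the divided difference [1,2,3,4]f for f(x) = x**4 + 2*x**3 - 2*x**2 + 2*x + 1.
12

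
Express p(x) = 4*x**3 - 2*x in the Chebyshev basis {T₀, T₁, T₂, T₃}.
T₁ + T₃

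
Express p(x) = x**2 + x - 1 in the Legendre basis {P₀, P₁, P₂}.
(-2/3)P₀ + P₁ + (2/3)P₂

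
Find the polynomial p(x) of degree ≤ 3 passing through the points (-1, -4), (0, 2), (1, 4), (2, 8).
x**3 - 2*x**2 + 3*x + 2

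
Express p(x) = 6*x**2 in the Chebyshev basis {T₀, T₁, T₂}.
(3)T₀ + (3)T₂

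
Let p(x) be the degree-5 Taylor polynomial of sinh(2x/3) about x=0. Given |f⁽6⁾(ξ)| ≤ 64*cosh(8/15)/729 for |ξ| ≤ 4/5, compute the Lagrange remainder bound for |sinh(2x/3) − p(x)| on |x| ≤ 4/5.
16384*cosh(8/15)/512578125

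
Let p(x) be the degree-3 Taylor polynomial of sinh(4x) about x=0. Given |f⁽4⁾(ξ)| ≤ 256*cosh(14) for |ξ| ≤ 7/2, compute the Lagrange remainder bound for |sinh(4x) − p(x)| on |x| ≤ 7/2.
4802*cosh(14)/3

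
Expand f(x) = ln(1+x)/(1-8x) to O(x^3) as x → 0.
x + 15*x**2/2 + O(x**3)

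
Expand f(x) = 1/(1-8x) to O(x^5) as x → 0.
1 + 8*x + 64*x**2 + 512*x**3 + 4096*x**4 + O(x**5)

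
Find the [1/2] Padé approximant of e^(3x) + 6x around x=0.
(145*x/17 + 1)/(-9*x**2/34 - 8*x/17 + 1)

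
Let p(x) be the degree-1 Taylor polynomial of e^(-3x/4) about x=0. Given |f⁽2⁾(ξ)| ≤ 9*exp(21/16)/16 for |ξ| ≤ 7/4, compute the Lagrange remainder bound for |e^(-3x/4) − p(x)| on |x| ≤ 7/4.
441*exp(21/16)/512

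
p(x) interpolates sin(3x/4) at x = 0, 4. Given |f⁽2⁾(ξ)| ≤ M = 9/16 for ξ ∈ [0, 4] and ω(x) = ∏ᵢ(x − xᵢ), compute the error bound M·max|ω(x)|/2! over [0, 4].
9/8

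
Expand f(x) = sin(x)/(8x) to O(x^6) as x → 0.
1/8 - x**2/48 + x**4/960 + O(x**6)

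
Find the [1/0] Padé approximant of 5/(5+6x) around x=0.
1 - 6*x/5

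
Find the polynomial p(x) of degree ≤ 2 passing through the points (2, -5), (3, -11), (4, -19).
-x**2 - x + 1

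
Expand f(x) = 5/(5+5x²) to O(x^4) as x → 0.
1 - x**2 + O(x**4)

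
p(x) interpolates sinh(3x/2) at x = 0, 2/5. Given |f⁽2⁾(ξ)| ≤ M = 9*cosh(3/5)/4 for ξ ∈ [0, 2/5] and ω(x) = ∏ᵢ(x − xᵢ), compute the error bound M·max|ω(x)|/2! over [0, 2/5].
9*cosh(3/5)/200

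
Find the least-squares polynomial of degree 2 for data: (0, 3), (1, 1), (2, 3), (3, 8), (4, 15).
14/5 + (-29/10)x + (3/2)x²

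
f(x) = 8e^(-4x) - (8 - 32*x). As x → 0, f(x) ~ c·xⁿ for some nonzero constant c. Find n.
2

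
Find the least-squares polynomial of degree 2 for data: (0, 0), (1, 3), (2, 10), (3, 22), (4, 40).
1/5 + (-1/10)x + (5/2)x²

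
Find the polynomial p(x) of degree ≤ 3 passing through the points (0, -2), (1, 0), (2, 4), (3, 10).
x**2 + x - 2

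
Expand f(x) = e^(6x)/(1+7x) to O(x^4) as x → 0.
1 - x + 25*x**2 - 139*x**3 + O(x**4)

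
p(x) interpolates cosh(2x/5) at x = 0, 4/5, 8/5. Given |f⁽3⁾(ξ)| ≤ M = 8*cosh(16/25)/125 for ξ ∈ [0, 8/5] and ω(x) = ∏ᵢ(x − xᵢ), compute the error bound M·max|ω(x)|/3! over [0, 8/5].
512*sqrt(3)*cosh(16/25)/421875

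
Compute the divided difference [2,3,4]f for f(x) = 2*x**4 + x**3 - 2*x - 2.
119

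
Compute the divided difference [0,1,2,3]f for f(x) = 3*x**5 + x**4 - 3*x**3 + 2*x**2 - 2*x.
78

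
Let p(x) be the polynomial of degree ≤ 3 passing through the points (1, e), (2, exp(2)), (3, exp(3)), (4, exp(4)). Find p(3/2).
e*(-5*exp(2) + 5 + exp(3) + 15*e)/16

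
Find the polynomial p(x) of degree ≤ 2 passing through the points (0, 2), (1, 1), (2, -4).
-2*x**2 + x + 2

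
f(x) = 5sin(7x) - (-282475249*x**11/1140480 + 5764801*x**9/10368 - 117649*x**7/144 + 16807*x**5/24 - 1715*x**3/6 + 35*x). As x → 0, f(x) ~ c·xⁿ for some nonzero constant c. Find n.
13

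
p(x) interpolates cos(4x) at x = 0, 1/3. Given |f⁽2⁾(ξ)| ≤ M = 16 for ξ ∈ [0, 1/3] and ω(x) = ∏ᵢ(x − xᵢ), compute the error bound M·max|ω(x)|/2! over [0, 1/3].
2/9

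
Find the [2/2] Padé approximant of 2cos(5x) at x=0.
(2 - 125*x**2/6)/(25*x**2/12 + 1)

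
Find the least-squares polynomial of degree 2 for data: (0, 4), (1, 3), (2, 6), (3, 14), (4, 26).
141/35 + (-47/14)x + (31/14)x²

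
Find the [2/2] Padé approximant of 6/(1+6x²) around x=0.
6/(6*x**2 + 1)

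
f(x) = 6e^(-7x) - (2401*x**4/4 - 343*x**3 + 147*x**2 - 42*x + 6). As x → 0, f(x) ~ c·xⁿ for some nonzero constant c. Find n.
5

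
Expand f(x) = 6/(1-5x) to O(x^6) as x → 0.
6 + 30*x + 150*x**2 + 750*x**3 + 3750*x**4 + 18750*x**5 + O(x**6)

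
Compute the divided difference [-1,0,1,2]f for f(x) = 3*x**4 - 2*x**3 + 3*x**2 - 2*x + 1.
4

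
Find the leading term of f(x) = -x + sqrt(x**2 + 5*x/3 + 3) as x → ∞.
5/6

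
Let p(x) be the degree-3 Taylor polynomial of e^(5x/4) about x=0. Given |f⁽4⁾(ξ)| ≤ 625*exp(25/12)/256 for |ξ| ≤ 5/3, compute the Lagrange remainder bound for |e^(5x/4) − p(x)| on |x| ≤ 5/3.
390625*exp(25/12)/497664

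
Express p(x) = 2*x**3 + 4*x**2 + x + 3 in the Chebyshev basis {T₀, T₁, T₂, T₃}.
(5)T₀ + (5/2)T₁ + (2)T₂ + (1/2)T₃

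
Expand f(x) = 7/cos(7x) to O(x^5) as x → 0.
7 + 343*x**2/2 + 84035*x**4/24 + O(x**5)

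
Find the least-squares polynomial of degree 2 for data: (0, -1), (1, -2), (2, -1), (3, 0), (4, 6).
-4/5 + (-12/5)x + x²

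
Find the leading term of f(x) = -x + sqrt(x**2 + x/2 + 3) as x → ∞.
1/4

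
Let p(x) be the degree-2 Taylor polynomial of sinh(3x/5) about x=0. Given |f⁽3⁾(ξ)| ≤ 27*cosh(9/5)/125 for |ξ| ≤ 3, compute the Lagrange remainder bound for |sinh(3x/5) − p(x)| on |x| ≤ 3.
243*cosh(9/5)/250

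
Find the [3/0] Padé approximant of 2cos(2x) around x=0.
2 - 4*x**2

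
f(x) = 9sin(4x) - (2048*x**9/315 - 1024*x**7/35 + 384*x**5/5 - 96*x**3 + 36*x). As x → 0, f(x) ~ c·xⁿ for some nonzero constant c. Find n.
11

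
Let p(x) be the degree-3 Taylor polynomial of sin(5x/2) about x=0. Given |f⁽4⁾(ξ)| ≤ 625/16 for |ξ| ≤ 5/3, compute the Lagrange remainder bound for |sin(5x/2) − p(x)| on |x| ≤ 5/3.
390625/31104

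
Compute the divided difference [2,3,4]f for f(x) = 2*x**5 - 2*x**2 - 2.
568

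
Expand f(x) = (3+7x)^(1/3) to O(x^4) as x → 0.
3**(1/3) + 7*3**(1/3)*x/9 - 49*3**(1/3)*x**2/81 + 1715*3**(1/3)*x**3/2187 + O(x**4)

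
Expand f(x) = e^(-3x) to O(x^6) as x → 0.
1 - 3*x + 9*x**2/2 - 9*x**3/2 + 27*x**4/8 - 81*x**5/40 + O(x**6)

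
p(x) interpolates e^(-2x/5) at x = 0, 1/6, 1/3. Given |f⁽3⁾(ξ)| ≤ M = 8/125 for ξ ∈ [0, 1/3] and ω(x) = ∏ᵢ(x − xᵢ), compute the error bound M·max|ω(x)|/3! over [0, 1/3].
sqrt(3)/91125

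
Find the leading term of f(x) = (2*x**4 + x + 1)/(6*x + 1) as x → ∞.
x**3/3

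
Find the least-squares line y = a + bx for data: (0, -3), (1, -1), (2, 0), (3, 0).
a = -5/2, b = 1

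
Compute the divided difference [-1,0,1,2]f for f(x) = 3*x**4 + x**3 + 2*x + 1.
7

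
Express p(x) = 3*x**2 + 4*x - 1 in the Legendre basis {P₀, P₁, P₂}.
(4)P₁ + (2)P₂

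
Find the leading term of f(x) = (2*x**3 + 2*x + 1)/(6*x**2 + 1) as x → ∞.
x/3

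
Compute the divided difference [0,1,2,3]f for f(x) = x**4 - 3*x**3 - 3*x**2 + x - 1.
3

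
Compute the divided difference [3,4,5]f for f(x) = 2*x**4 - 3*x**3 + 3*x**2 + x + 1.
161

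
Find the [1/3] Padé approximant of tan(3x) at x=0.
3*x/(1 - 3*x**2)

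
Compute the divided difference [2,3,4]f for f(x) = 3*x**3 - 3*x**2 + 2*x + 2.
24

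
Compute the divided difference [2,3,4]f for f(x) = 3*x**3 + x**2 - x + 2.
28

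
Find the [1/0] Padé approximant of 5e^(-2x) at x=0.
5 - 10*x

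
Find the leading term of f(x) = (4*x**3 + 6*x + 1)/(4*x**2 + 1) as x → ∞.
x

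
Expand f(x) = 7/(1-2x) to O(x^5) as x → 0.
7 + 14*x + 28*x**2 + 56*x**3 + 112*x**4 + O(x**5)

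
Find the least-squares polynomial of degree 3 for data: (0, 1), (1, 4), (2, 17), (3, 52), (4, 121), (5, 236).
1 + (2)x - x² + (2)x³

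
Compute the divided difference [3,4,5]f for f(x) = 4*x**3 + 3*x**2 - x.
51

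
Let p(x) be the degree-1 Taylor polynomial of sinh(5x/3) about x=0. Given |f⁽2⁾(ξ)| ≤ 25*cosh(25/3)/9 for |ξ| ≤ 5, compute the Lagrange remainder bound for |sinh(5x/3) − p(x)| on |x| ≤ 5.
625*cosh(25/3)/18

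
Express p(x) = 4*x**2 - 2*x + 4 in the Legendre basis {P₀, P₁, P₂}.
(16/3)P₀ + (-2)P₁ + (8/3)P₂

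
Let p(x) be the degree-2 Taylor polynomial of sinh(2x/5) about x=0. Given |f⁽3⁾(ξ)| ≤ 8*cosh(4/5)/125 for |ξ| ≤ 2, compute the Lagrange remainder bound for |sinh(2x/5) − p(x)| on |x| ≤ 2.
32*cosh(4/5)/375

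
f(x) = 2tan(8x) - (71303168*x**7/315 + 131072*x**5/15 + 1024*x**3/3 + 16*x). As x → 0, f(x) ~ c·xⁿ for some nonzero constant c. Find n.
9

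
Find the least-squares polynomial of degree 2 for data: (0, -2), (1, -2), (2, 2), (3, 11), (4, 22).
-15/7 + (-113/70)x + (27/14)x²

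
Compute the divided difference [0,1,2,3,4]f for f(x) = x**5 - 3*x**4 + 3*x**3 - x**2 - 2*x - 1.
7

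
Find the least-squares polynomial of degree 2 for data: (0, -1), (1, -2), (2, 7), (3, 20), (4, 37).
-59/35 + (-57/35)x + (20/7)x²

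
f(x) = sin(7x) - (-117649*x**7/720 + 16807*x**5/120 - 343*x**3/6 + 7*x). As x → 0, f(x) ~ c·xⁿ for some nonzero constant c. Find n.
9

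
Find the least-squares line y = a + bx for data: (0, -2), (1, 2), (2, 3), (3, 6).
a = -3/2, b = 5/2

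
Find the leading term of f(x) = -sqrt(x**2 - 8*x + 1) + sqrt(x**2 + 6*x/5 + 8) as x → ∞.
23/5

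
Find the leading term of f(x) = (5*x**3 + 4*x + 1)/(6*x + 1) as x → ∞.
5*x**2/6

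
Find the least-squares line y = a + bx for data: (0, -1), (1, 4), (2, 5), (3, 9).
a = -2/5, b = 31/10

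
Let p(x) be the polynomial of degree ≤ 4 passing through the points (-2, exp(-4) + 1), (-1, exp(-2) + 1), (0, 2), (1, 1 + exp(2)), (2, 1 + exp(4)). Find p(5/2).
(-180*exp(2) + 35 + (-420*exp(2) + 506 + 315*exp(4))*exp(4))*exp(-4)/128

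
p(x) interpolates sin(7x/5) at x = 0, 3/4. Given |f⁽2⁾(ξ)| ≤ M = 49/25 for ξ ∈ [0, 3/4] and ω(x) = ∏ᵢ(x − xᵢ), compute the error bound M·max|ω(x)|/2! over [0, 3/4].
441/3200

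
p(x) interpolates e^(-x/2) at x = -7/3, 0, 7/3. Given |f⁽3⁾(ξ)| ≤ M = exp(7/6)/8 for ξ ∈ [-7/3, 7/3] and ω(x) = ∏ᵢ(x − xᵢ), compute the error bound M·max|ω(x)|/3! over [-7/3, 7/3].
343*sqrt(3)*exp(7/6)/5832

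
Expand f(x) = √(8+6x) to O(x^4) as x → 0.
2*sqrt(2) + 3*sqrt(2)*x/4 - 9*sqrt(2)*x**2/64 + 27*sqrt(2)*x**3/512 + O(x**4)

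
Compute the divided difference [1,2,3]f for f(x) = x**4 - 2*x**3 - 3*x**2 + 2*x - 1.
10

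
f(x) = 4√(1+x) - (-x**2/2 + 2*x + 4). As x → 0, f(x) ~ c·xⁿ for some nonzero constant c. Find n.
3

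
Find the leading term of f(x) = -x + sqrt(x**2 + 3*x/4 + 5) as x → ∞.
3/8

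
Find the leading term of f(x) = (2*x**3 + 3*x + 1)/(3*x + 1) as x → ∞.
2*x**2/3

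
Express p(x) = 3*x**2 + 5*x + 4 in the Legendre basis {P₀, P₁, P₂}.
(5)P₀ + (5)P₁ + (2)P₂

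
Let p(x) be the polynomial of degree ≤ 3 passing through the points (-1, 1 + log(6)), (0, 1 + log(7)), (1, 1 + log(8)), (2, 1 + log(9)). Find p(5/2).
1 + log(567*2**(1/8)*3**(1/16)*7**(5/16)/128)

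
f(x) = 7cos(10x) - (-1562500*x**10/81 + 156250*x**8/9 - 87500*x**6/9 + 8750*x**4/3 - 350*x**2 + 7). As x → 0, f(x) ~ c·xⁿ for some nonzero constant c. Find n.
12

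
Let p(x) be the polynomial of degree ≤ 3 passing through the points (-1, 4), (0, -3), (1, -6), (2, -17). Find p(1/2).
-17/4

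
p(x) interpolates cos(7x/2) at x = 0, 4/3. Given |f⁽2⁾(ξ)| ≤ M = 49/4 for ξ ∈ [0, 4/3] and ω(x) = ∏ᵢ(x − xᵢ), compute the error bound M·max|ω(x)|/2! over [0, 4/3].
49/18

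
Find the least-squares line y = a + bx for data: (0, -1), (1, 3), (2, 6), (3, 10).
a = -9/10, b = 18/5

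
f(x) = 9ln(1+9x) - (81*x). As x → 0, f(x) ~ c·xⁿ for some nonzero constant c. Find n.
2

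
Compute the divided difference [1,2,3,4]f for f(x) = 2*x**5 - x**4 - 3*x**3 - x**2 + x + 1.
117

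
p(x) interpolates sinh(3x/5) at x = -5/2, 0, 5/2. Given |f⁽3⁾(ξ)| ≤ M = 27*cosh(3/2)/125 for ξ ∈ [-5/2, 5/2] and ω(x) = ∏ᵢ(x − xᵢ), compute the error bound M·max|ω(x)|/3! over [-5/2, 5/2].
sqrt(3)*cosh(3/2)/8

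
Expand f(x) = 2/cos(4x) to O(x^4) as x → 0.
2 + 16*x**2 + O(x**4)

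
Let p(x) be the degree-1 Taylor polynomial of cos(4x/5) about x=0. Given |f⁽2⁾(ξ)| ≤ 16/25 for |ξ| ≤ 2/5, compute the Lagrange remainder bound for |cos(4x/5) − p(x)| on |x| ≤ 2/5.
32/625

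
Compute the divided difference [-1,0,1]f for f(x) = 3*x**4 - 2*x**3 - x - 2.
3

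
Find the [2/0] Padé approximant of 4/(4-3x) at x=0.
9*x**2/16 + 3*x/4 + 1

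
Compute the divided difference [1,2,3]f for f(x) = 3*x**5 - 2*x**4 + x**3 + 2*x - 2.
226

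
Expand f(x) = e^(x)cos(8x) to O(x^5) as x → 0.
1 + x - 63*x**2/2 - 191*x**3/6 + 3713*x**4/24 + O(x**5)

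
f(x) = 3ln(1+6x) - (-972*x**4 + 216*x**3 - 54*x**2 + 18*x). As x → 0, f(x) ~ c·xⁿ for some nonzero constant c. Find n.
5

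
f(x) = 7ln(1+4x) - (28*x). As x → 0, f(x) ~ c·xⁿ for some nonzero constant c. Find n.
2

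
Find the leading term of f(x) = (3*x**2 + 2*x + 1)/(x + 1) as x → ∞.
3*x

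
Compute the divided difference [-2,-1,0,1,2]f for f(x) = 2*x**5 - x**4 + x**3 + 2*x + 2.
-1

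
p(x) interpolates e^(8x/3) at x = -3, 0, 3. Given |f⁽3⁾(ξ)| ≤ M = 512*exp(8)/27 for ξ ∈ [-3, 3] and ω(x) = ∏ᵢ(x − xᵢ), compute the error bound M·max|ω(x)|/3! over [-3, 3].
512*sqrt(3)*exp(8)/27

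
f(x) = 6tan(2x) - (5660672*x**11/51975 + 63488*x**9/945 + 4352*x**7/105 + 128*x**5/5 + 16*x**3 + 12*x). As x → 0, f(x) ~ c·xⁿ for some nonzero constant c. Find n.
13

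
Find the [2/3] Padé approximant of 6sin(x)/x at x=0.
(6 - 7*x**2/10)/(x**2/20 + 1)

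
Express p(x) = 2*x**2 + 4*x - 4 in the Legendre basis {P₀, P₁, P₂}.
(-10/3)P₀ + (4)P₁ + (4/3)P₂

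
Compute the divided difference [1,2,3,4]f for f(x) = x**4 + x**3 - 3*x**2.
11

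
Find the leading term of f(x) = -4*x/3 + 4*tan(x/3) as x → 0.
4*x**3/81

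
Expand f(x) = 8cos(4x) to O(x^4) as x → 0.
8 - 64*x**2 + O(x**4)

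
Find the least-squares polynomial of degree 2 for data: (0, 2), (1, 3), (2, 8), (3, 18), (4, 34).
11/5 + (-21/10)x + (5/2)x²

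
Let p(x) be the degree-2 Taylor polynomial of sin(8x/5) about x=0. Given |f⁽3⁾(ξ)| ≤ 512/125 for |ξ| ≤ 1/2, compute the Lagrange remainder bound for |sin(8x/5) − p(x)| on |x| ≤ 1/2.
32/375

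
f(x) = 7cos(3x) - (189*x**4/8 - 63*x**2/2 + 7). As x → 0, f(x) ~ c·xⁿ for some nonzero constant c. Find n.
6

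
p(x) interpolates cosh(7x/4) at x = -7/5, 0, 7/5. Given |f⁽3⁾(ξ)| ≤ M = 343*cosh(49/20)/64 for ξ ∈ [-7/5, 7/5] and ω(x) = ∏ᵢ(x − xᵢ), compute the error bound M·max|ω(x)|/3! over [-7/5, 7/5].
117649*sqrt(3)*cosh(49/20)/216000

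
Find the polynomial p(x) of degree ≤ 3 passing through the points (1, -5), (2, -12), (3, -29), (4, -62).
-x**3 + x**2 - 3*x - 2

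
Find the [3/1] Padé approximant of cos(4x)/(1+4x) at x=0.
(8*x**3/3 - 28*x**2/3 + x/3 + 1)/(13*x/3 + 1)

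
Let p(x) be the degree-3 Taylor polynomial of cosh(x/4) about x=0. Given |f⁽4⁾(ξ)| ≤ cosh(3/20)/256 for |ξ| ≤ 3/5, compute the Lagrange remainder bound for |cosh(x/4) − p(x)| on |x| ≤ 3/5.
27*cosh(3/20)/1280000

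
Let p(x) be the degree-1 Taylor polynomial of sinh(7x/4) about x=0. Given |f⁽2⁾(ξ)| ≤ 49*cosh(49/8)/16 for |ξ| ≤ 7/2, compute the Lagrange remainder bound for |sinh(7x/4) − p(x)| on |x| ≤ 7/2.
2401*cosh(49/8)/128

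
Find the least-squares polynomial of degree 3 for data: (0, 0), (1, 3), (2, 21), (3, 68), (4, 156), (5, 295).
1/7 + (-12/7)x + (15/7)x² + (2)x³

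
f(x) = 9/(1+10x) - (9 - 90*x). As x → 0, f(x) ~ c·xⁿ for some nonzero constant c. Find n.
2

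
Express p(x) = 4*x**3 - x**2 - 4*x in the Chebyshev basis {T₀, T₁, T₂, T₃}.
(-1/2)T₀ - T₁ + (-1/2)T₂ + T₃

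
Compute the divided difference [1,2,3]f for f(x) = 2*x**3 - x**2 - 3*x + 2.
11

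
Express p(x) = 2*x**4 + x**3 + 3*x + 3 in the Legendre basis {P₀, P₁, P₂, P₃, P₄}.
(17/5)P₀ + (18/5)P₁ + (8/7)P₂ + (2/5)P₃ + (16/35)P₄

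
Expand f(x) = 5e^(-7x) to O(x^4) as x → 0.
5 - 35*x + 245*x**2/2 - 1715*x**3/6 + O(x**4)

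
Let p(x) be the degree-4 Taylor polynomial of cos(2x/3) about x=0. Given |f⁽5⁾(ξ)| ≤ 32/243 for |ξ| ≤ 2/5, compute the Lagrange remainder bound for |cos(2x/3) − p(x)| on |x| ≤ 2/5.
128/11390625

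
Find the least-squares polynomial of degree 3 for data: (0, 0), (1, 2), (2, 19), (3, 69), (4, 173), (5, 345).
13/126 + (11/756)x + (-349/252)x² + (82/27)x³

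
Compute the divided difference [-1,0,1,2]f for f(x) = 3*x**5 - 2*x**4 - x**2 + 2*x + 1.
11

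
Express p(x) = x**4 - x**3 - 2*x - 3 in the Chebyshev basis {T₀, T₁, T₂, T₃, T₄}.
(-21/8)T₀ + (-11/4)T₁ + (1/2)T₂ + (-1/4)T₃ + (1/8)T₄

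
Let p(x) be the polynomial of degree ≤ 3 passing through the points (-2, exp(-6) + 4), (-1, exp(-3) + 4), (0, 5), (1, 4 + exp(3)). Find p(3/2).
(-5 + 21*exp(3) + (29 + 35*exp(3))*exp(6))*exp(-6)/16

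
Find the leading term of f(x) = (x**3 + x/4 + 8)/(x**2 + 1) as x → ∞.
x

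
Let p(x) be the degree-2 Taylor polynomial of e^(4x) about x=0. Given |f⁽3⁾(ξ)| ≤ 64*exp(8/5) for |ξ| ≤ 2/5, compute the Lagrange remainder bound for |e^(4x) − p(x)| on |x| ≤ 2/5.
256*exp(8/5)/375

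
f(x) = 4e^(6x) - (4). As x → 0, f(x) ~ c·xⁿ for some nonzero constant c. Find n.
1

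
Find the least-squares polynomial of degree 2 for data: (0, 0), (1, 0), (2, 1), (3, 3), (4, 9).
9/35 + (-113/70)x + (13/14)x²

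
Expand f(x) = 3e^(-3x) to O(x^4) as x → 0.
3 - 9*x + 27*x**2/2 - 27*x**3/2 + O(x**4)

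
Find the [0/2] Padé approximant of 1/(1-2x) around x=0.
1/(1 - 2*x)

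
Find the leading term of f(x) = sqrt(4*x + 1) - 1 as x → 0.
2*x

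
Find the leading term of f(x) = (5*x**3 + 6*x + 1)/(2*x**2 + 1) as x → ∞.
5*x/2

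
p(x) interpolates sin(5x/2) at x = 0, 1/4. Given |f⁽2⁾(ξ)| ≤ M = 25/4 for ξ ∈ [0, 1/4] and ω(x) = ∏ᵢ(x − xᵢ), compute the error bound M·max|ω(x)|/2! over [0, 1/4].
25/512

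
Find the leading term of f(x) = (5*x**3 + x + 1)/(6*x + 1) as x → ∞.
5*x**2/6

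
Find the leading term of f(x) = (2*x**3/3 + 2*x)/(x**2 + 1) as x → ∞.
2*x/3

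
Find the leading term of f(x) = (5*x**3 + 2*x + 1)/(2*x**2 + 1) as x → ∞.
5*x/2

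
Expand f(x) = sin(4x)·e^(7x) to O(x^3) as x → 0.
4*x + 28*x**2 + O(x**3)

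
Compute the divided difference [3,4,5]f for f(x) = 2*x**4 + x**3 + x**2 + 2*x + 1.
207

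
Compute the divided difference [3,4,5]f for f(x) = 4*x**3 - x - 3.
48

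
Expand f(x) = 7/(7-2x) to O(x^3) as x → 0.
1 + 2*x/7 + 4*x**2/49 + O(x**3)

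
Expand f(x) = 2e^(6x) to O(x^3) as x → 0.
2 + 12*x + 36*x**2 + O(x**3)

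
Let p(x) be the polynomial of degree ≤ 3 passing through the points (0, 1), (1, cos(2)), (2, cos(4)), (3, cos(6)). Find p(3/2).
9*cos(4)/16 + 9*cos(2)/16 - 1/16 - cos(6)/16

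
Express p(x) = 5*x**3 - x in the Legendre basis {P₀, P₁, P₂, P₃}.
(2)P₁ + (2)P₃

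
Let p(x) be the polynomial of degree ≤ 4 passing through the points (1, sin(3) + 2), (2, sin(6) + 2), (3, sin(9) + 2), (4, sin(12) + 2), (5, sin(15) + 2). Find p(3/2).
35*sin(6)/32 - 35*sin(9)/64 + 7*sin(12)/32 - 5*sin(15)/128 + 35*sin(3)/128 + 2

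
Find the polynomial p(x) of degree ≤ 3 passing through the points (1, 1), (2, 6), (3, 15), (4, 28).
2*x**2 - x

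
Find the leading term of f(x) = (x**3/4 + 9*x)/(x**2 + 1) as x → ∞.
x/4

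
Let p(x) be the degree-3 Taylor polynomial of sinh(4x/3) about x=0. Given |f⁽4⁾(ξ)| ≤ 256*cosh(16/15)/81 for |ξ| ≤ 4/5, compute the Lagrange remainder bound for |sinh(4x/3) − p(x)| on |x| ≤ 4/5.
8192*cosh(16/15)/151875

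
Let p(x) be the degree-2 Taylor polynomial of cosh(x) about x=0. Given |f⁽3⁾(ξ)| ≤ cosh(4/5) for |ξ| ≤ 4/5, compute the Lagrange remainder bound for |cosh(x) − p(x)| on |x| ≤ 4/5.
32*cosh(4/5)/375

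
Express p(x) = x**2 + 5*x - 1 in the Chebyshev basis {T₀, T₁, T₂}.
(-1/2)T₀ + (5)T₁ + (1/2)T₂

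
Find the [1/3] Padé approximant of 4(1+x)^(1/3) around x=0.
(10*x/3 + 4)/(x**3/81 - x**2/18 + x/2 + 1)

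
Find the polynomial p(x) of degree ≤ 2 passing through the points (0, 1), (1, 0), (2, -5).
-2*x**2 + x + 1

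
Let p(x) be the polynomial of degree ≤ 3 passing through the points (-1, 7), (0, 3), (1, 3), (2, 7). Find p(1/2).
5/2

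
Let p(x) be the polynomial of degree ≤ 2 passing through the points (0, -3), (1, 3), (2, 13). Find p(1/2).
-1/2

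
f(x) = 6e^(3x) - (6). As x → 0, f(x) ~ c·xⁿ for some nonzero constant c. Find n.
1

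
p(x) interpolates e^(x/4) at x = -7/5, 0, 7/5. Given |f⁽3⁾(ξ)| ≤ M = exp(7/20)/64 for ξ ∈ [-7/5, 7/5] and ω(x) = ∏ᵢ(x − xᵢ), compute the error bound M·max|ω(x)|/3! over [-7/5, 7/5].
343*sqrt(3)*exp(7/20)/216000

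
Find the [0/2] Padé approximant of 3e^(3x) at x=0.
3/(9*x**2/2 - 3*x + 1)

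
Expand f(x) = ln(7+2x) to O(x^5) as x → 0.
log(7) + 2*x/7 - 2*x**2/49 + 8*x**3/1029 - 4*x**4/2401 + O(x**5)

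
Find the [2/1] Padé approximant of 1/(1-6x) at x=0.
1/(1 - 6*x)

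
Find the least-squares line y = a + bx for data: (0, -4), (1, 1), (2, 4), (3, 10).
a = -4, b = 9/2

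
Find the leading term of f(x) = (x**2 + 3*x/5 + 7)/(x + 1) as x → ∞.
x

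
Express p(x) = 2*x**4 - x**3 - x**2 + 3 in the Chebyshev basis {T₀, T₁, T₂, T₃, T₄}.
(13/4)T₀ + (-3/4)T₁ + (1/2)T₂ + (-1/4)T₃ + (1/4)T₄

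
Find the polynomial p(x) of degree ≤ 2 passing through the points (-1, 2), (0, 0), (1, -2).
-2*x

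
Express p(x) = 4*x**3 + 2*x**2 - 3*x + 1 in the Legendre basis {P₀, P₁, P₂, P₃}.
(5/3)P₀ + (-3/5)P₁ + (4/3)P₂ + (8/5)P₃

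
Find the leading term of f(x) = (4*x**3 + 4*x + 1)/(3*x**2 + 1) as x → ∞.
4*x/3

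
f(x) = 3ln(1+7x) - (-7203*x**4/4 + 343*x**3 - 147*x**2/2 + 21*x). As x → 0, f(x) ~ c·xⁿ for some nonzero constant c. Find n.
5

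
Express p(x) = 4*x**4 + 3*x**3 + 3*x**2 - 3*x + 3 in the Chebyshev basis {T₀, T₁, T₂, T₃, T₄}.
(6)T₀ + (-3/4)T₁ + (7/2)T₂ + (3/4)T₃ + (1/2)T₄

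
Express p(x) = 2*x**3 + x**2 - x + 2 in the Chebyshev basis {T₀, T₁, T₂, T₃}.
(5/2)T₀ + (1/2)T₁ + (1/2)T₂ + (1/2)T₃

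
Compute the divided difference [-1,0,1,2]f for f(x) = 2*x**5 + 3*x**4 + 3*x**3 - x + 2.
19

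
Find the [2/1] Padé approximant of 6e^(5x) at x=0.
(25*x**2 + 20*x + 6)/(1 - 5*x/3)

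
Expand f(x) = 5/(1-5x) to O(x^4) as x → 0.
5 + 25*x + 125*x**2 + 625*x**3 + O(x**4)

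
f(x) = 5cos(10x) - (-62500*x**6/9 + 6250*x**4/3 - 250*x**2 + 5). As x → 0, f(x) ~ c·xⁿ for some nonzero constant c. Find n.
8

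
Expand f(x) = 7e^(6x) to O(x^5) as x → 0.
7 + 42*x + 126*x**2 + 252*x**3 + 378*x**4 + O(x**5)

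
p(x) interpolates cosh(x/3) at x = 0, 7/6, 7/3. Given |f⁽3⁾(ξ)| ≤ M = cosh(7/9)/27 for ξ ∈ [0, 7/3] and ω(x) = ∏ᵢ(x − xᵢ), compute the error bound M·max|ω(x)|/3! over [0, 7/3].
343*sqrt(3)*cosh(7/9)/157464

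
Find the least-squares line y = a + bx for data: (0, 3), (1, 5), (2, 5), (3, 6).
a = 17/5, b = 9/10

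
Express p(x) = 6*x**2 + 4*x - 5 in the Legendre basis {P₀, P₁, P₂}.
(-3)P₀ + (4)P₁ + (4)P₂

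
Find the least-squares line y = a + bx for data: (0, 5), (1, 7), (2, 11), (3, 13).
a = 24/5, b = 14/5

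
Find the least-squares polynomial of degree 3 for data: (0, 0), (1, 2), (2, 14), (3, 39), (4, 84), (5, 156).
-10/63 + (83/189)x + (157/126)x² + (53/54)x³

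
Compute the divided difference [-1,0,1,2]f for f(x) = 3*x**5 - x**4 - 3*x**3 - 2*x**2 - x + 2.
10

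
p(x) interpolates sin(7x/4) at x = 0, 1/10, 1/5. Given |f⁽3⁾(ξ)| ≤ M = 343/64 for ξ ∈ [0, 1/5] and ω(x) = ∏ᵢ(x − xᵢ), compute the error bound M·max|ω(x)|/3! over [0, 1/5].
343*sqrt(3)/1728000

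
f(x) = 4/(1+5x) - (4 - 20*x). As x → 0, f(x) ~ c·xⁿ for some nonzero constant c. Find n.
2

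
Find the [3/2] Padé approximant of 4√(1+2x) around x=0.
(x**3 + 9*x**2 + 12*x + 4)/(3*x**2/4 + 2*x + 1)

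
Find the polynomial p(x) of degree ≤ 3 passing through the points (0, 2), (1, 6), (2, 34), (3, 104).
3*x**3 + 3*x**2 - 2*x + 2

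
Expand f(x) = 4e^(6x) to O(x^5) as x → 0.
4 + 24*x + 72*x**2 + 144*x**3 + 216*x**4 + O(x**5)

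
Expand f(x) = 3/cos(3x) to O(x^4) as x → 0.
3 + 27*x**2/2 + O(x**4)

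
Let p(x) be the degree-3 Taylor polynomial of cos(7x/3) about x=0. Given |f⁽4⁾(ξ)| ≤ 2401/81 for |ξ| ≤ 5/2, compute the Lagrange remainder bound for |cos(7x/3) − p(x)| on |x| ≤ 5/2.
1500625/31104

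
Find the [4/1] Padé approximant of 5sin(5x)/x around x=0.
3125*x**4/24 - 625*x**2/6 + 25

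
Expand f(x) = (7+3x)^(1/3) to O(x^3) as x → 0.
7**(1/3) + 7**(1/3)*x/7 - 7**(1/3)*x**2/49 + O(x**3)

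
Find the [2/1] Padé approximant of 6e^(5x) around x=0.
(25*x**2 + 20*x + 6)/(1 - 5*x/3)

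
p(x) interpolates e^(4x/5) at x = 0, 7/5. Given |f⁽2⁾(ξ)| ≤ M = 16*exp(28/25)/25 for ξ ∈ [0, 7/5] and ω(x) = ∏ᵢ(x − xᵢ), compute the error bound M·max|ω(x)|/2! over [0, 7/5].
98*exp(28/25)/625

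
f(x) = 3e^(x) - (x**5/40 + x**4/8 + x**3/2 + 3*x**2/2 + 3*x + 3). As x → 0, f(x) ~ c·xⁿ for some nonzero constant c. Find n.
6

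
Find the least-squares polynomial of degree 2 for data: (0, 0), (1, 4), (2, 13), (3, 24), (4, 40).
-3/35 + (18/7)x + (13/7)x²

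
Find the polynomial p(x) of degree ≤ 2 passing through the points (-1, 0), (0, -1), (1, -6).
-2*x**2 - 3*x - 1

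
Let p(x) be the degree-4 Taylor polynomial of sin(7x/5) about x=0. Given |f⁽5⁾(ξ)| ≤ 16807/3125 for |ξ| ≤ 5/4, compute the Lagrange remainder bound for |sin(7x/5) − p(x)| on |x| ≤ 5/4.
16807/122880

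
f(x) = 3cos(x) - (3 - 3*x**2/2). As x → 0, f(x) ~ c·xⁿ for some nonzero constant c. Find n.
4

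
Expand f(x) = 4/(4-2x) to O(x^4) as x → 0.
1 + x/2 + x**2/4 + x**3/8 + O(x**4)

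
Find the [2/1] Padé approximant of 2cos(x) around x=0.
2 - x**2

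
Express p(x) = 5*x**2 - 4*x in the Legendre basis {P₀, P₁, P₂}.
(5/3)P₀ + (-4)P₁ + (10/3)P₂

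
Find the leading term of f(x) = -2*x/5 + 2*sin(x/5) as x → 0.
-x**3/375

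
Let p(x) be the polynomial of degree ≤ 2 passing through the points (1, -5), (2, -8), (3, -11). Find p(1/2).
-7/2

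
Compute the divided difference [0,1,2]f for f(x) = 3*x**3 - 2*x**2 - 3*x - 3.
7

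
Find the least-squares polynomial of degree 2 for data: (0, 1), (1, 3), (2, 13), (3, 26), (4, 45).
24/35 + (37/70)x + (37/14)x²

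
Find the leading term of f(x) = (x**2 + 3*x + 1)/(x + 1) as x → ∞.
x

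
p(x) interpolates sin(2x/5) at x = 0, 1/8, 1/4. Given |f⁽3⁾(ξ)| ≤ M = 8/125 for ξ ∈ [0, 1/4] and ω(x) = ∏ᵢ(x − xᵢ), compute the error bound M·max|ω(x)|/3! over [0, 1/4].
sqrt(3)/216000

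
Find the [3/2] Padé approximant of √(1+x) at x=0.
(x**3/32 + 9*x**2/16 + 3*x/2 + 1)/(3*x**2/16 + x + 1)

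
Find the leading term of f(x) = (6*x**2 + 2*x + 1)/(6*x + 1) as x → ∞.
x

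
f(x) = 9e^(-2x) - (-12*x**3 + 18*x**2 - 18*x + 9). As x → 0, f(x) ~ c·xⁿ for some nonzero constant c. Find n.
4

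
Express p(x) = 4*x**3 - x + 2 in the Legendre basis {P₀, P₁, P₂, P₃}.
(2)P₀ + (7/5)P₁ + (8/5)P₃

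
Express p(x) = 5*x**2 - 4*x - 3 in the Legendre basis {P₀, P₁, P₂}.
(-4/3)P₀ + (-4)P₁ + (10/3)P₂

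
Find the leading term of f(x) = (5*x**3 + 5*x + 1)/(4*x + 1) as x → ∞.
5*x**2/4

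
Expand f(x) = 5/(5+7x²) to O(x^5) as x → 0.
1 - 7*x**2/5 + 49*x**4/25 + O(x**5)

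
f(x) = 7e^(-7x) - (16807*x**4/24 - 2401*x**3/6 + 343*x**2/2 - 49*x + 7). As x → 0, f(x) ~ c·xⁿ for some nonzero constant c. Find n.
5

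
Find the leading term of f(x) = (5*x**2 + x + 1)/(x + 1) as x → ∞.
5*x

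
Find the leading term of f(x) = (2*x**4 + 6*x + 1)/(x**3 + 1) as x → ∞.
2*x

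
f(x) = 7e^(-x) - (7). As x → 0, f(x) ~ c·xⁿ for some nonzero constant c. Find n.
1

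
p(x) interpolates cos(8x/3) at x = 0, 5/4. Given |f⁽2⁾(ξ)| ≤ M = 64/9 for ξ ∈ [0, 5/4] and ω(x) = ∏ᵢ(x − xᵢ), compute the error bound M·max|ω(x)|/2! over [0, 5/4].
25/18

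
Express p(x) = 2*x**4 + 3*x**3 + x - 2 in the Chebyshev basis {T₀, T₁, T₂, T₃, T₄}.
(-5/4)T₀ + (13/4)T₁ + T₂ + (3/4)T₃ + (1/4)T₄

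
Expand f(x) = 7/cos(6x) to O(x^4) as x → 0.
7 + 126*x**2 + O(x**4)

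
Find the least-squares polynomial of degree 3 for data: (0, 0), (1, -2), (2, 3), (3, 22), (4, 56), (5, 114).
-1/63 + (-790/189)x + (83/63)x² + (22/27)x³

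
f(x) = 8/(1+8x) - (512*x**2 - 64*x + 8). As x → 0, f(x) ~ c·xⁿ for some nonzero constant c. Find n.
3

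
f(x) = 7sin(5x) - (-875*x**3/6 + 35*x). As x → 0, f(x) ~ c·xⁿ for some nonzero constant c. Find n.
5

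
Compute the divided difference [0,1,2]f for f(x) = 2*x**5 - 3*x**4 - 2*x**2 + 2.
7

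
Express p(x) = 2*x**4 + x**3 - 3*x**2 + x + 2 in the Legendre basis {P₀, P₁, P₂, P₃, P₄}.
(7/5)P₀ + (8/5)P₁ + (-6/7)P₂ + (2/5)P₃ + (16/35)P₄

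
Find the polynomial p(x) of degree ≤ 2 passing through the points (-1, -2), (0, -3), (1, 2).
3*x**2 + 2*x - 3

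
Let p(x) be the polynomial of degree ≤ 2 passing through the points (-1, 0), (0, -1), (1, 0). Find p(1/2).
-3/4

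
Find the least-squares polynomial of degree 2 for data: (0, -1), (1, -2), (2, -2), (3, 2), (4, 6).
-1 + (-11/5)x + x²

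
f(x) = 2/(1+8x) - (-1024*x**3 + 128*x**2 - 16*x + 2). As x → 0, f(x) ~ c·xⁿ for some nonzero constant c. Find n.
4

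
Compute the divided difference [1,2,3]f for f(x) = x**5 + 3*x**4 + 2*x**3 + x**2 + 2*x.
178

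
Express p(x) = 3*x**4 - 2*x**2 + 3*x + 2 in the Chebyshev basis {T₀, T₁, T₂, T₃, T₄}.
(17/8)T₀ + (3)T₁ + (1/2)T₂ + (3/8)T₄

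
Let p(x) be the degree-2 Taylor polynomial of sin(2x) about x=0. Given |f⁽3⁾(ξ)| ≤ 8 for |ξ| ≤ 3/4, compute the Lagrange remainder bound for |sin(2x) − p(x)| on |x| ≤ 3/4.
9/16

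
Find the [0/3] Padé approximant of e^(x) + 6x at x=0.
1/(-2017*x**3/6 + 97*x**2/2 - 7*x + 1)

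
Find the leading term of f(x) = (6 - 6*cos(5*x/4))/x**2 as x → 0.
75/16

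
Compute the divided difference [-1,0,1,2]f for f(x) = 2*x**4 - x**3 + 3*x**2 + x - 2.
3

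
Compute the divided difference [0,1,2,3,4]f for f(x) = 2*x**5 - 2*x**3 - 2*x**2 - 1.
20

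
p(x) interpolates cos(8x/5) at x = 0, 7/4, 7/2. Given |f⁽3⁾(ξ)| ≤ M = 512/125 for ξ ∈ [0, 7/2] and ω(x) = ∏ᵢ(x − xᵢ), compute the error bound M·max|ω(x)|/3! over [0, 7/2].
2744*sqrt(3)/3375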